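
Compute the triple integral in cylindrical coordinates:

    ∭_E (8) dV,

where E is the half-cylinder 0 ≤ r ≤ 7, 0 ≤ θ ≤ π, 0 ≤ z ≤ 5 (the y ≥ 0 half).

In cylindrical coordinates, x = r cos(θ), y = r sin(θ), z = z, and dV = r dr dθ dz.

The integrand becomes 8, so

    ∭_E (8) dV = ∫_{0}^{π} ∫_{0}^{7} ∫_{0}^{5} (8) · r dz dr dθ.

Inner (z): 40r.
Middle (r from 0 to 7): 980.
Outer (θ): 980π.

Therefore the triple integral equals 980π.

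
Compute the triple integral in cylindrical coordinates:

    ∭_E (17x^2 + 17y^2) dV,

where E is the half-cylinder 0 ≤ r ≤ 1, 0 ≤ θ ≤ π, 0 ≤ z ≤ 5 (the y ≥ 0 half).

In cylindrical coordinates, x = r cos(θ), y = r sin(θ), z = z, and dV = r dr dθ dz.

The integrand becomes 17r^2, so

    ∭_E (17x^2 + 17y^2) dV = ∫_{0}^{π} ∫_{0}^{1} ∫_{0}^{5} (17r^2) · r dz dr dθ.

Inner (z): 85r^3.
Middle (r from 0 to 1): 85/4.
Outer (θ): 85π/4.

Therefore the triple integral equals 85π/4.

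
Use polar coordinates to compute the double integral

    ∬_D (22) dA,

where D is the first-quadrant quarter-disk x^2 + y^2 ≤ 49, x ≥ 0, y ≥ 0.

The region D is 0 ≤ r ≤ 7, 0 ≤ θ ≤ π/2 in polar coordinates, where x = r cos(θ), y = r sin(θ), and dA = r dr dθ.

Under the substitution, the integrand becomes 22, so

    ∬_D (22) dA = ∫_{0}^{π/2} ∫_{0}^{7} (22) · r dr dθ.

Inner integral (in r): ∫_{0}^{7} (22) · r dr = 539.

Outer integral (in θ): ∫_{0}^{π/2} (539) dθ = 539π/2.

Therefore ∬_D (22) dA = 539π/2.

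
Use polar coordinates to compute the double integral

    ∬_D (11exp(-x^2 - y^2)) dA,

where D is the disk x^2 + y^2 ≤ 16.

The region D is 0 ≤ r ≤ 4, 0 ≤ θ ≤ 2π in polar coordinates, where x = r cos(θ), y = r sin(θ), and dA = r dr dθ.

Under the substitution, the integrand becomes 11exp(-r^2), so

    ∬_D (11exp(-x^2 - y^2)) dA = ∫_{0}^{2π} ∫_{0}^{4} (11exp(-r^2)) · r dr dθ.

Inner integral (in r): ∫_{0}^{4} (11exp(-r^2)) · r dr = 11/2 - 11exp(-16)/2.

Outer integral (in θ): ∫_{0}^{2π} (11/2 - 11exp(-16)/2) dθ = -11π exp(-16) + 11π.

Therefore ∬_D (11exp(-x^2 - y^2)) dA = -11π exp(-16) + 11π.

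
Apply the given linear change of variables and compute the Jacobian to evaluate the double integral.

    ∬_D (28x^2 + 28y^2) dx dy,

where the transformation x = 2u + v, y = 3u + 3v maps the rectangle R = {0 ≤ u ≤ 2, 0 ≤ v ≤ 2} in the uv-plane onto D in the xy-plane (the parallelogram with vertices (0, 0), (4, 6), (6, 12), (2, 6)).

Compute the Jacobian determinant of (x, y) with respect to (u, v):

    ∂(x,y)/∂(u,v) = | 2  1 | = (2)(3) - (1)(3) = 3.
                   | 3  3 |

Its absolute value is |J| = 3 (the area scaling factor).

Substituting x = 2u + v, y = 3u + 3v into the integrand,

    28x^2 + 28y^2 → 364u^2 + 616u v + 280v^2,

so the integral becomes

    ∬_R (364u^2 + 616u v + 280v^2) · |J| du dv = ∫_0^2 ∫_0^2 (1092u^2 + 1848u v + 840v^2) dv du.

Inner (v): 2184u^2 + 3696u + 2240.
Outer (u): 17696.

Therefore ∬_D (28x^2 + 28y^2) dx dy = 17696.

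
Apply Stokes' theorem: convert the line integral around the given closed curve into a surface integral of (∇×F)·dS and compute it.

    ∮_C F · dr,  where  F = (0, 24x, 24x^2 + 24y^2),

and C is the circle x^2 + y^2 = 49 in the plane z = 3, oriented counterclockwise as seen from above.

Let S be the flat disk x^2 + y^2 ≤ 49 in the plane z = 3, with upward unit normal n̂ = ẑ. By Stokes' theorem,

    ∮_C F · dr = ∬_S (∇ × F) · n̂ dS = ∬_D (curl F)_z dA,

where D is the disk x^2 + y^2 ≤ 49.

Compute the curl of F = (0, 24x, 24x^2 + 24y^2):
    (∇ × F)_x = ∂F_z/∂y - ∂F_y/∂z = 48y,
    (∇ × F)_y = ∂F_x/∂z - ∂F_z/∂x = -48x,
    (∇ × F)_z = ∂F_y/∂x - ∂F_x/∂y = 24.

On z = 3, (curl F)_z = 24.

Convert to polar (x = r cos θ, y = r sin θ, dA = r dr dθ); the integrand becomes 24, so

    ∬_D (curl F)_z dA = ∫_0^{2π} ∫_0^{7} (24) · r dr dθ.

Inner (r from 0 to 7): 588.
Outer (θ from 0 to 2π): 1176π.

Therefore ∮_C F · dr = 1176π.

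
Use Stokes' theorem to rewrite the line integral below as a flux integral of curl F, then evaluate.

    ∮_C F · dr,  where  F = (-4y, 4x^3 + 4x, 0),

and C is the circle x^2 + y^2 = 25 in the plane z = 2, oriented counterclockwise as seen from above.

Let S be the flat disk x^2 + y^2 ≤ 25 in the plane z = 2, with upward unit normal n̂ = ẑ. By Stokes' theorem,

    ∮_C F · dr = ∬_S (∇ × F) · n̂ dS = ∬_D (curl F)_z dA,

where D is the disk x^2 + y^2 ≤ 25.

Compute the curl of F = (-4y, 4x^3 + 4x, 0):
    (∇ × F)_x = ∂F_z/∂y - ∂F_y/∂z = 0,
    (∇ × F)_y = ∂F_x/∂z - ∂F_z/∂x = 0,
    (∇ × F)_z = ∂F_y/∂x - ∂F_x/∂y = 12x^2 + 8.

On z = 2, (curl F)_z = 12x^2 + 8.

Convert to polar (x = r cos θ, y = r sin θ, dA = r dr dθ); the integrand becomes 12r^2cos(θ)^2 + 8, so

    ∬_D (curl F)_z dA = ∫_0^{2π} ∫_0^{5} (12r^2cos(θ)^2 + 8) · r dr dθ.

Inner (r from 0 to 5): 1875cos(θ)^2 + 100.
Outer (θ from 0 to 2π): 2075π.

Therefore ∮_C F · dr = 2075π.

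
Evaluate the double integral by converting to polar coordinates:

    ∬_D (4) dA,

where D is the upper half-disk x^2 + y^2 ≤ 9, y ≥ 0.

The region D is 0 ≤ r ≤ 3, 0 ≤ θ ≤ π in polar coordinates, where x = r cos(θ), y = r sin(θ), and dA = r dr dθ.

Under the substitution, the integrand becomes 4, so

    ∬_D (4) dA = ∫_{0}^{π} ∫_{0}^{3} (4) · r dr dθ.

Inner integral (in r): ∫_{0}^{3} (4) · r dr = 18.

Outer integral (in θ): ∫_{0}^{π} (18) dθ = 18π.

Therefore ∬_D (4) dA = 18π.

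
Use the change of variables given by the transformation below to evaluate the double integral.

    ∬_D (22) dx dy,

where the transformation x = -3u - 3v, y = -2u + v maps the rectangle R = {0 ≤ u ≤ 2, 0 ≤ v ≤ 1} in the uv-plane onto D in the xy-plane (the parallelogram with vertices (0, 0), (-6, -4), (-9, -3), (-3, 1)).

Compute the Jacobian determinant of (x, y) with respect to (u, v):

    ∂(x,y)/∂(u,v) = | -3  -3 | = (-3)(1) - (-3)(-2) = -9.
                   | -2  1 |

Its absolute value is |J| = 9 (the area scaling factor).

Substituting x = -3u - 3v, y = -2u + v into the integrand,

    22 → 22,

so the integral becomes

    ∬_R (22) · |J| du dv = ∫_0^2 ∫_0^1 (198) dv du.

Inner (v): 198.
Outer (u): 396.

Therefore ∬_D (22) dx dy = 396.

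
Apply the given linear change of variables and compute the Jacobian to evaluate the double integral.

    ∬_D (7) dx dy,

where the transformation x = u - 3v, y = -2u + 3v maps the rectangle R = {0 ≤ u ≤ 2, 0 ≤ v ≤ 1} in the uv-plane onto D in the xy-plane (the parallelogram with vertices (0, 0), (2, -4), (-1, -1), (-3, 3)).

Compute the Jacobian determinant of (x, y) with respect to (u, v):

    ∂(x,y)/∂(u,v) = | 1  -3 | = (1)(3) - (-3)(-2) = -3.
                   | -2  3 |

Its absolute value is |J| = 3 (the area scaling factor).

Substituting x = u - 3v, y = -2u + 3v into the integrand,

    7 → 7,

so the integral becomes

    ∬_R (7) · |J| du dv = ∫_0^2 ∫_0^1 (21) dv du.

Inner (v): 21.
Outer (u): 42.

Therefore ∬_D (7) dx dy = 42.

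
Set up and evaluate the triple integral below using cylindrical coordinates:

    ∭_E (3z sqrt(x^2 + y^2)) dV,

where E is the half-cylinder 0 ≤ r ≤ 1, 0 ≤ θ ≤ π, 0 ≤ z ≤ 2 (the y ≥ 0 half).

In cylindrical coordinates, x = r cos(θ), y = r sin(θ), z = z, and dV = r dr dθ dz.

The integrand becomes 3r z, so

    ∭_E (3z sqrt(x^2 + y^2)) dV = ∫_{0}^{π} ∫_{0}^{1} ∫_{0}^{2} (3r z) · r dz dr dθ.

Inner (z): 6r^2.
Middle (r from 0 to 1): 2.
Outer (θ): 2π.

Therefore the triple integral equals 2π.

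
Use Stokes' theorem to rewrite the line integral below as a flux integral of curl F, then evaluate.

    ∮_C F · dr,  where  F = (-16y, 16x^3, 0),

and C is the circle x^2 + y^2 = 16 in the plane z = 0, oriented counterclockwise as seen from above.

Let S be the flat disk x^2 + y^2 ≤ 16 in the plane z = 0, with upward unit normal n̂ = ẑ. By Stokes' theorem,

    ∮_C F · dr = ∬_S (∇ × F) · n̂ dS = ∬_D (curl F)_z dA,

where D is the disk x^2 + y^2 ≤ 16.

Compute the curl of F = (-16y, 16x^3, 0):
    (∇ × F)_x = ∂F_z/∂y - ∂F_y/∂z = 0,
    (∇ × F)_y = ∂F_x/∂z - ∂F_z/∂x = 0,
    (∇ × F)_z = ∂F_y/∂x - ∂F_x/∂y = 48x^2 + 16.

On z = 0, (curl F)_z = 48x^2 + 16.

Convert to polar (x = r cos θ, y = r sin θ, dA = r dr dθ); the integrand becomes 48r^2cos(θ)^2 + 16, so

    ∬_D (curl F)_z dA = ∫_0^{2π} ∫_0^{4} (48r^2cos(θ)^2 + 16) · r dr dθ.

Inner (r from 0 to 4): 3072cos(θ)^2 + 128.
Outer (θ from 0 to 2π): 3328π.

Therefore ∮_C F · dr = 3328π.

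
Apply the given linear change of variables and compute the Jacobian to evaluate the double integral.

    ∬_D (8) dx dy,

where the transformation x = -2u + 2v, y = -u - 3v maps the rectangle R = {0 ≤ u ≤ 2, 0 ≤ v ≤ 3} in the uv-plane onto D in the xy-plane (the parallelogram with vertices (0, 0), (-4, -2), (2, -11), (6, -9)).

Compute the Jacobian determinant of (x, y) with respect to (u, v):

    ∂(x,y)/∂(u,v) = | -2  2 | = (-2)(-3) - (2)(-1) = 8.
                   | -1  -3 |

Its absolute value is |J| = 8 (the area scaling factor).

Substituting x = -2u + 2v, y = -u - 3v into the integrand,

    8 → 8,

so the integral becomes

    ∬_R (8) · |J| du dv = ∫_0^2 ∫_0^3 (64) dv du.

Inner (v): 192.
Outer (u): 384.

Therefore ∬_D (8) dx dy = 384.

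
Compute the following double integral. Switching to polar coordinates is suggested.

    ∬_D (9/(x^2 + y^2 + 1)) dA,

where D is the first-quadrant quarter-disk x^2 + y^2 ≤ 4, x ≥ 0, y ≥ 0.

The region D is 0 ≤ r ≤ 2, 0 ≤ θ ≤ π/2 in polar coordinates, where x = r cos(θ), y = r sin(θ), and dA = r dr dθ.

Under the substitution, the integrand becomes 9/(r^2 + 1), so

    ∬_D (9/(x^2 + y^2 + 1)) dA = ∫_{0}^{π/2} ∫_{0}^{2} (9/(r^2 + 1)) · r dr dθ.

Inner integral (in r): ∫_{0}^{2} (9/(r^2 + 1)) · r dr = 9log(5)/2.

Outer integral (in θ): ∫_{0}^{π/2} (9log(5)/2) dθ = 9π log(5)/4.

Therefore ∬_D (9/(x^2 + y^2 + 1)) dA = 9π log(5)/4.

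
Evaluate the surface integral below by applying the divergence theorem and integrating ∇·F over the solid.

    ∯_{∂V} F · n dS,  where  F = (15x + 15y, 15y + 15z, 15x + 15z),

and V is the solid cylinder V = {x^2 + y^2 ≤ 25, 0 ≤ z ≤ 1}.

By the divergence theorem,

    ∯_{∂V} F · n dS = ∭_V (∇ · F) dV.

Compute the divergence:
    ∇ · F = ∂F_x/∂x + ∂F_y/∂y + ∂F_z/∂z = 15 + 15 + 15 = 45.

In cylindrical coordinates, x = r cos(θ), y = r sin(θ), z = z, dV = r dr dθ dz, with 0 ≤ r ≤ 5, 0 ≤ θ ≤ 2π, 0 ≤ z ≤ 1.

The integrand, after substitution and multiplying by the volume element, becomes (45) · r, so

    ∭_V (∇·F) dV = ∫_0^{2π} ∫_0^{5} ∫_0^{1} (45) · r dz dr dθ.

Inner (z from 0 to 1): 45r.
Middle (r from 0 to 5): 1125/2.
Outer (θ from 0 to 2π): 1125π.

Therefore ∯_{∂V} F · n dS = 1125π.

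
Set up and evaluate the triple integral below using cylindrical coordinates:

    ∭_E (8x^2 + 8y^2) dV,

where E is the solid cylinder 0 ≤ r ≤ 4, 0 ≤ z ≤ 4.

In cylindrical coordinates, x = r cos(θ), y = r sin(θ), z = z, and dV = r dr dθ dz.

The integrand becomes 8r^2, so

    ∭_E (8x^2 + 8y^2) dV = ∫_{0}^{2π} ∫_{0}^{4} ∫_{0}^{4} (8r^2) · r dz dr dθ.

Inner (z): 32r^3.
Middle (r from 0 to 4): 2048.
Outer (θ): 4096π.

Therefore the triple integral equals 4096π.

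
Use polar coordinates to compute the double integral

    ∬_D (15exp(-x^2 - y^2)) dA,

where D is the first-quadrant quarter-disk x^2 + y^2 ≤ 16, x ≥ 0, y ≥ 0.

The region D is 0 ≤ r ≤ 4, 0 ≤ θ ≤ π/2 in polar coordinates, where x = r cos(θ), y = r sin(θ), and dA = r dr dθ.

Under the substitution, the integrand becomes 15exp(-r^2), so

    ∬_D (15exp(-x^2 - y^2)) dA = ∫_{0}^{π/2} ∫_{0}^{4} (15exp(-r^2)) · r dr dθ.

Inner integral (in r): ∫_{0}^{4} (15exp(-r^2)) · r dr = 15/2 - 15exp(-16)/2.

Outer integral (in θ): ∫_{0}^{π/2} (15/2 - 15exp(-16)/2) dθ = -15π (1 - exp(16))exp(-16)/4.

Therefore ∬_D (15exp(-x^2 - y^2)) dA = -15π (1 - exp(16))exp(-16)/4.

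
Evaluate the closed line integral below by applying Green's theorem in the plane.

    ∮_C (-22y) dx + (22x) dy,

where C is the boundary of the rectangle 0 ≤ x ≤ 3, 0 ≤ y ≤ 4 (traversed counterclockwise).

Green's theorem converts the closed line integral into a double integral over the enclosed region D:

    ∮_C P dx + Q dy = ∬_D (∂Q/∂x - ∂P/∂y) dA.

Here P = -22y, Q = 22x, so

    ∂Q/∂x = 22,    ∂P/∂y = -22,
    ∂Q/∂x - ∂P/∂y = 44.

D is the region 0 ≤ x ≤ 3, 0 ≤ y ≤ 4. Evaluating the double integral:

    ∬_D (44) dA = ∫_0^{3} ∫_0^{4} (44) dy dx.

Inner (y from 0 to 4): 176.
Outer (x from 0 to 3): 528.

Therefore ∮_C P dx + Q dy = 528.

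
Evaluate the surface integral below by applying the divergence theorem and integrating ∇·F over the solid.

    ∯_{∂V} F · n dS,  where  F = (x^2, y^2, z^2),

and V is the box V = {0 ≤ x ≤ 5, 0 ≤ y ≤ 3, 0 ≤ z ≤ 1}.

By the divergence theorem,

    ∯_{∂V} F · n dS = ∭_V (∇ · F) dV.

Compute the divergence:
    ∇ · F = ∂F_x/∂x + ∂F_y/∂y + ∂F_z/∂z = 2x + 2y + 2z.

V is a rectangular box, so dV = dx dy dz with 0 ≤ x ≤ 5, 0 ≤ y ≤ 3, 0 ≤ z ≤ 1.

Integrate (2x + 2y + 2z) over V as an iterated integral:

    ∭_V (∇·F) dV = ∫_0^{5} ∫_0^{3} ∫_0^{1} (2x + 2y + 2z) dz dy dx.

Inner (z from 0 to 1): 2x + 2y + 1.
Middle (y from 0 to 3): 6x + 12.
Outer (x from 0 to 5): 135.

Therefore ∯_{∂V} F · n dS = 135.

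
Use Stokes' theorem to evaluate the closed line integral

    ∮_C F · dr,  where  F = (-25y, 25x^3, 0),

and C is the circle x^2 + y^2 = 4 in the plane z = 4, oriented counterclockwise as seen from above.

Let S be the flat disk x^2 + y^2 ≤ 4 in the plane z = 4, with upward unit normal n̂ = ẑ. By Stokes' theorem,

    ∮_C F · dr = ∬_S (∇ × F) · n̂ dS = ∬_D (curl F)_z dA,

where D is the disk x^2 + y^2 ≤ 4.

Compute the curl of F = (-25y, 25x^3, 0):
    (∇ × F)_x = ∂F_z/∂y - ∂F_y/∂z = 0,
    (∇ × F)_y = ∂F_x/∂z - ∂F_z/∂x = 0,
    (∇ × F)_z = ∂F_y/∂x - ∂F_x/∂y = 75x^2 + 25.

On z = 4, (curl F)_z = 75x^2 + 25.

Convert to polar (x = r cos θ, y = r sin θ, dA = r dr dθ); the integrand becomes 75r^2cos(θ)^2 + 25, so

    ∬_D (curl F)_z dA = ∫_0^{2π} ∫_0^{2} (75r^2cos(θ)^2 + 25) · r dr dθ.

Inner (r from 0 to 2): 300cos(θ)^2 + 50.
Outer (θ from 0 to 2π): 400π.

Therefore ∮_C F · dr = 400π.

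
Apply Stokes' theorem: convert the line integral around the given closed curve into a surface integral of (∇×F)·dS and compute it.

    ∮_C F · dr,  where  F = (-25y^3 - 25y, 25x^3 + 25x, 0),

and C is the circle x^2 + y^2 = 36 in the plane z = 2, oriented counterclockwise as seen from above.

Let S be the flat disk x^2 + y^2 ≤ 36 in the plane z = 2, with upward unit normal n̂ = ẑ. By Stokes' theorem,

    ∮_C F · dr = ∬_S (∇ × F) · n̂ dS = ∬_D (curl F)_z dA,

where D is the disk x^2 + y^2 ≤ 36.

Compute the curl of F = (-25y^3 - 25y, 25x^3 + 25x, 0):
    (∇ × F)_x = ∂F_z/∂y - ∂F_y/∂z = 0,
    (∇ × F)_y = ∂F_x/∂z - ∂F_z/∂x = 0,
    (∇ × F)_z = ∂F_y/∂x - ∂F_x/∂y = 75x^2 + 75y^2 + 50.

On z = 2, (curl F)_z = 75x^2 + 75y^2 + 50.

Convert to polar (x = r cos θ, y = r sin θ, dA = r dr dθ); the integrand becomes 75r^2 + 50, so

    ∬_D (curl F)_z dA = ∫_0^{2π} ∫_0^{6} (75r^2 + 50) · r dr dθ.

Inner (r from 0 to 6): 25200.
Outer (θ from 0 to 2π): 50400π.

Therefore ∮_C F · dr = 50400π.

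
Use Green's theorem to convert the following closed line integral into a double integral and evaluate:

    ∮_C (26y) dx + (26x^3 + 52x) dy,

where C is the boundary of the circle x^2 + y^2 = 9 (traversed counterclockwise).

Green's theorem converts the closed line integral into a double integral over the enclosed region D:

    ∮_C P dx + Q dy = ∬_D (∂Q/∂x - ∂P/∂y) dA.

Here P = 26y, Q = 26x^3 + 52x, so

    ∂Q/∂x = 78x^2 + 52,    ∂P/∂y = 26,
    ∂Q/∂x - ∂P/∂y = 78x^2 + 26.

D is the region x^2 + y^2 ≤ 9. Evaluating the double integral:

In polar coordinates (x = r cos θ, y = r sin θ, dA = r dr dθ) the integrand becomes 78r^2cos(θ)^2 + 26, so

    ∬_D (78x^2 + 26) dA = ∫_0^{2π} ∫_0^{3} (78r^2cos(θ)^2 + 26) · r dr dθ.

Inner (r from 0 to 3): 3159cos(θ)^2/2 + 117.
Outer (θ from 0 to 2π): 3627π/2.

Therefore ∮_C P dx + Q dy = 3627π/2.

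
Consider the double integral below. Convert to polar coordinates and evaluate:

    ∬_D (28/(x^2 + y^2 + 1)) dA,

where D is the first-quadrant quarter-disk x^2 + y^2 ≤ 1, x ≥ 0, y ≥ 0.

The region D is 0 ≤ r ≤ 1, 0 ≤ θ ≤ π/2 in polar coordinates, where x = r cos(θ), y = r sin(θ), and dA = r dr dθ.

Under the substitution, the integrand becomes 28/(r^2 + 1), so

    ∬_D (28/(x^2 + y^2 + 1)) dA = ∫_{0}^{π/2} ∫_{0}^{1} (28/(r^2 + 1)) · r dr dθ.

Inner integral (in r): ∫_{0}^{1} (28/(r^2 + 1)) · r dr = log(16384).

Outer integral (in θ): ∫_{0}^{π/2} (log(16384)) dθ = 7π log(2).

Therefore ∬_D (28/(x^2 + y^2 + 1)) dA = 7π log(2).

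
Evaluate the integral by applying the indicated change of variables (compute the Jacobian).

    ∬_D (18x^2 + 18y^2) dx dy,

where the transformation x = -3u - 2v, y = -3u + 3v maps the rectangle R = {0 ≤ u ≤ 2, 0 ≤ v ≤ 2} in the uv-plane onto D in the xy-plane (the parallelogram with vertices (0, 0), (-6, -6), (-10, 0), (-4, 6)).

Compute the Jacobian determinant of (x, y) with respect to (u, v):

    ∂(x,y)/∂(u,v) = | -3  -2 | = (-3)(3) - (-2)(-3) = -15.
                   | -3  3 |

Its absolute value is |J| = 15 (the area scaling factor).

Substituting x = -3u - 2v, y = -3u + 3v into the integrand,

    18x^2 + 18y^2 → 324u^2 - 108u v + 234v^2,

so the integral becomes

    ∬_R (324u^2 - 108u v + 234v^2) · |J| du dv = ∫_0^2 ∫_0^2 (4860u^2 - 1620u v + 3510v^2) dv du.

Inner (v): 9720u^2 - 3240u + 9360.
Outer (u): 38160.

Therefore ∬_D (18x^2 + 18y^2) dx dy = 38160.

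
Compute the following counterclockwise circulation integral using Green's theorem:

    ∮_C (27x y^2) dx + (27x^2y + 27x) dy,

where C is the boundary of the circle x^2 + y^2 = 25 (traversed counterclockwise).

Green's theorem converts the closed line integral into a double integral over the enclosed region D:

    ∮_C P dx + Q dy = ∬_D (∂Q/∂x - ∂P/∂y) dA.

Here P = 27x y^2, Q = 27x^2y + 27x, so

    ∂Q/∂x = 54x y + 27,    ∂P/∂y = 54x y,
    ∂Q/∂x - ∂P/∂y = 27.

D is the region x^2 + y^2 ≤ 25. Evaluating the double integral:

In polar coordinates (x = r cos θ, y = r sin θ, dA = r dr dθ) the integrand becomes 27, so

    ∬_D (27) dA = ∫_0^{2π} ∫_0^{5} (27) · r dr dθ.

Inner (r from 0 to 5): 675/2.
Outer (θ from 0 to 2π): 675π.

Therefore ∮_C P dx + Q dy = 675π.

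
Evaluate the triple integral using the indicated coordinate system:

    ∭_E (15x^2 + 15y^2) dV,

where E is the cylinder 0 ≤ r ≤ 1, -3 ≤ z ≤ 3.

In cylindrical coordinates, x = r cos(θ), y = r sin(θ), z = z, and dV = r dr dθ dz.

The integrand becomes 15r^2, so

    ∭_E (15x^2 + 15y^2) dV = ∫_{0}^{2π} ∫_{0}^{1} ∫_{-3}^{3} (15r^2) · r dz dr dθ.

Inner (z): 90r^3.
Middle (r from 0 to 1): 45/2.
Outer (θ): 45π.

Therefore the triple integral equals 45π.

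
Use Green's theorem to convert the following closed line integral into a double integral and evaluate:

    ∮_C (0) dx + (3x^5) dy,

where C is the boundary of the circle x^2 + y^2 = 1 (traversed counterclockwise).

Green's theorem converts the closed line integral into a double integral over the enclosed region D:

    ∮_C P dx + Q dy = ∬_D (∂Q/∂x - ∂P/∂y) dA.

Here P = 0, Q = 3x^5, so

    ∂Q/∂x = 15x^4,    ∂P/∂y = 0,
    ∂Q/∂x - ∂P/∂y = 15x^4.

D is the region x^2 + y^2 ≤ 1. Evaluating the double integral:

In polar coordinates (x = r cos θ, y = r sin θ, dA = r dr dθ) the integrand becomes 15r^4cos(θ)^4, so

    ∬_D (15x^4) dA = ∫_0^{2π} ∫_0^{1} (15r^4cos(θ)^4) · r dr dθ.

Inner (r from 0 to 1): 5cos(θ)^4/2.
Outer (θ from 0 to 2π): 15π/8.

Therefore ∮_C P dx + Q dy = 15π/8.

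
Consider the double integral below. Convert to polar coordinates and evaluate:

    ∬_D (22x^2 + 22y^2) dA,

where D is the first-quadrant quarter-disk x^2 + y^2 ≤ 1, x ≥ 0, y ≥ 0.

The region D is 0 ≤ r ≤ 1, 0 ≤ θ ≤ π/2 in polar coordinates, where x = r cos(θ), y = r sin(θ), and dA = r dr dθ.

Under the substitution, the integrand becomes 22r^2, so

    ∬_D (22x^2 + 22y^2) dA = ∫_{0}^{π/2} ∫_{0}^{1} (22r^2) · r dr dθ.

Inner integral (in r): ∫_{0}^{1} (22r^2) · r dr = 11/2.

Outer integral (in θ): ∫_{0}^{π/2} (11/2) dθ = 11π/4.

Therefore ∬_D (22x^2 + 22y^2) dA = 11π/4.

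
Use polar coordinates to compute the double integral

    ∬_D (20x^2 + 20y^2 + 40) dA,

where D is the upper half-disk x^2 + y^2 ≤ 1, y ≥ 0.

The region D is 0 ≤ r ≤ 1, 0 ≤ θ ≤ π in polar coordinates, where x = r cos(θ), y = r sin(θ), and dA = r dr dθ.

Under the substitution, the integrand becomes 20r^2 + 40, so

    ∬_D (20x^2 + 20y^2 + 40) dA = ∫_{0}^{π} ∫_{0}^{1} (20r^2 + 40) · r dr dθ.

Inner integral (in r): ∫_{0}^{1} (20r^2 + 40) · r dr = 25.

Outer integral (in θ): ∫_{0}^{π} (25) dθ = 25π.

Therefore ∬_D (20x^2 + 20y^2 + 40) dA = 25π.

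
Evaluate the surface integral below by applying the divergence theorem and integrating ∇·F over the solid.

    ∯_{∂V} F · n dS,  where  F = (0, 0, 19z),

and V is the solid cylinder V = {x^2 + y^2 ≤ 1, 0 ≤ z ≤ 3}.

By the divergence theorem,

    ∯_{∂V} F · n dS = ∭_V (∇ · F) dV.

Compute the divergence:
    ∇ · F = ∂F_x/∂x + ∂F_y/∂y + ∂F_z/∂z = 0 + 0 + 19 = 19.

In cylindrical coordinates, x = r cos(θ), y = r sin(θ), z = z, dV = r dr dθ dz, with 0 ≤ r ≤ 1, 0 ≤ θ ≤ 2π, 0 ≤ z ≤ 3.

The integrand, after substitution and multiplying by the volume element, becomes (19) · r, so

    ∭_V (∇·F) dV = ∫_0^{2π} ∫_0^{1} ∫_0^{3} (19) · r dz dr dθ.

Inner (z from 0 to 3): 57r.
Middle (r from 0 to 1): 57/2.
Outer (θ from 0 to 2π): 57π.

Therefore ∯_{∂V} F · n dS = 57π.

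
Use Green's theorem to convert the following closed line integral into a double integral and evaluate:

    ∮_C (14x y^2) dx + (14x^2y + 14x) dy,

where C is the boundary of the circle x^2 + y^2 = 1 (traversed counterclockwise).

Green's theorem converts the closed line integral into a double integral over the enclosed region D:

    ∮_C P dx + Q dy = ∬_D (∂Q/∂x - ∂P/∂y) dA.

Here P = 14x y^2, Q = 14x^2y + 14x, so

    ∂Q/∂x = 28x y + 14,    ∂P/∂y = 28x y,
    ∂Q/∂x - ∂P/∂y = 14.

D is the region x^2 + y^2 ≤ 1. Evaluating the double integral:

In polar coordinates (x = r cos θ, y = r sin θ, dA = r dr dθ) the integrand becomes 14, so

    ∬_D (14) dA = ∫_0^{2π} ∫_0^{1} (14) · r dr dθ.

Inner (r from 0 to 1): 7.
Outer (θ from 0 to 2π): 14π.

Therefore ∮_C P dx + Q dy = 14π.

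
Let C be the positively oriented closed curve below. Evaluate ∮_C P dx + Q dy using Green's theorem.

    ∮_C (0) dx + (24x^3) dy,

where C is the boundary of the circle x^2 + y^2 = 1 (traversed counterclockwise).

Green's theorem converts the closed line integral into a double integral over the enclosed region D:

    ∮_C P dx + Q dy = ∬_D (∂Q/∂x - ∂P/∂y) dA.

Here P = 0, Q = 24x^3, so

    ∂Q/∂x = 72x^2,    ∂P/∂y = 0,
    ∂Q/∂x - ∂P/∂y = 72x^2.

D is the region x^2 + y^2 ≤ 1. Evaluating the double integral:

In polar coordinates (x = r cos θ, y = r sin θ, dA = r dr dθ) the integrand becomes 72r^2cos(θ)^2, so

    ∬_D (72x^2) dA = ∫_0^{2π} ∫_0^{1} (72r^2cos(θ)^2) · r dr dθ.

Inner (r from 0 to 1): 18cos(θ)^2.
Outer (θ from 0 to 2π): 18π.

Therefore ∮_C P dx + Q dy = 18π.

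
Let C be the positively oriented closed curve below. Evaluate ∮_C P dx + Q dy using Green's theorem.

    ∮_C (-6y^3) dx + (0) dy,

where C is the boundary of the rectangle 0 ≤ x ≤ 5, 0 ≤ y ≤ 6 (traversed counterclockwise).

Green's theorem converts the closed line integral into a double integral over the enclosed region D:

    ∮_C P dx + Q dy = ∬_D (∂Q/∂x - ∂P/∂y) dA.

Here P = -6y^3, Q = 0, so

    ∂Q/∂x = 0,    ∂P/∂y = -18y^2,
    ∂Q/∂x - ∂P/∂y = 18y^2.

D is the region 0 ≤ x ≤ 5, 0 ≤ y ≤ 6. Evaluating the double integral:

    ∬_D (18y^2) dA = ∫_0^{5} ∫_0^{6} (18y^2) dy dx.

Inner (y from 0 to 6): 1296.
Outer (x from 0 to 5): 6480.

Therefore ∮_C P dx + Q dy = 6480.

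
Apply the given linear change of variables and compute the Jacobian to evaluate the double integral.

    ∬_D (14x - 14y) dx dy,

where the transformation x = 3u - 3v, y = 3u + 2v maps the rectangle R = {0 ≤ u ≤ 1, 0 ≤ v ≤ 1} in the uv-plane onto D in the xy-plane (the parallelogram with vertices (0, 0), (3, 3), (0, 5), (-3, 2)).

Compute the Jacobian determinant of (x, y) with respect to (u, v):

    ∂(x,y)/∂(u,v) = | 3  -3 | = (3)(2) - (-3)(3) = 15.
                   | 3  2 |

Its absolute value is |J| = 15 (the area scaling factor).

Substituting x = 3u - 3v, y = 3u + 2v into the integrand,

    14x - 14y → -70v,

so the integral becomes

    ∬_R (-70v) · |J| du dv = ∫_0^1 ∫_0^1 (-1050v) dv du.

Inner (v): -525.
Outer (u): -525.

Therefore ∬_D (14x - 14y) dx dy = -525.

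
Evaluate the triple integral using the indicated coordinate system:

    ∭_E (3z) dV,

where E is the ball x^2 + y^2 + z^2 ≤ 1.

In spherical coordinates, x = ρ sin(φ) cos(θ), y = ρ sin(φ) sin(θ), z = ρ cos(φ), and dV = ρ^2 sin(φ) dρ dφ dθ.

The integrand becomes 3ρ cos(φ), so

    ∭_E (3z) dV = ∫_{0}^{2π} ∫_{0}^{π} ∫_{0}^{1} (3ρ cos(φ)) · ρ^2 sin(φ) dρ dφ dθ.

Inner (ρ): 3sin(2φ)/8.
Middle (φ): 0.
Outer (θ): 0.

Therefore the triple integral equals 0.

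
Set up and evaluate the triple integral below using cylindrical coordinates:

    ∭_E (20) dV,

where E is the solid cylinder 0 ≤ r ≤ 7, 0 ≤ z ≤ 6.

In cylindrical coordinates, x = r cos(θ), y = r sin(θ), z = z, and dV = r dr dθ dz.

The integrand becomes 20, so

    ∭_E (20) dV = ∫_{0}^{2π} ∫_{0}^{7} ∫_{0}^{6} (20) · r dz dr dθ.

Inner (z): 120r.
Middle (r from 0 to 7): 2940.
Outer (θ): 5880π.

Therefore the triple integral equals 5880π.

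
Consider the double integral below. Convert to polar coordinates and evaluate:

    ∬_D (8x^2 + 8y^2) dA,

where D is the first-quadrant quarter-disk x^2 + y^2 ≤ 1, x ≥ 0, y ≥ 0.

The region D is 0 ≤ r ≤ 1, 0 ≤ θ ≤ π/2 in polar coordinates, where x = r cos(θ), y = r sin(θ), and dA = r dr dθ.

Under the substitution, the integrand becomes 8r^2, so

    ∬_D (8x^2 + 8y^2) dA = ∫_{0}^{π/2} ∫_{0}^{1} (8r^2) · r dr dθ.

Inner integral (in r): ∫_{0}^{1} (8r^2) · r dr = 2.

Outer integral (in θ): ∫_{0}^{π/2} (2) dθ = π.

Therefore ∬_D (8x^2 + 8y^2) dA = π.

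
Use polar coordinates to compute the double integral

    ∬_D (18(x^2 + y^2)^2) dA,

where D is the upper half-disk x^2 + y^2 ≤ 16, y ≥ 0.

The region D is 0 ≤ r ≤ 4, 0 ≤ θ ≤ π in polar coordinates, where x = r cos(θ), y = r sin(θ), and dA = r dr dθ.

Under the substitution, the integrand becomes 18r^4, so

    ∬_D (18(x^2 + y^2)^2) dA = ∫_{0}^{π} ∫_{0}^{4} (18r^4) · r dr dθ.

Inner integral (in r): ∫_{0}^{4} (18r^4) · r dr = 12288.

Outer integral (in θ): ∫_{0}^{π} (12288) dθ = 12288π.

Therefore ∬_D (18(x^2 + y^2)^2) dA = 12288π.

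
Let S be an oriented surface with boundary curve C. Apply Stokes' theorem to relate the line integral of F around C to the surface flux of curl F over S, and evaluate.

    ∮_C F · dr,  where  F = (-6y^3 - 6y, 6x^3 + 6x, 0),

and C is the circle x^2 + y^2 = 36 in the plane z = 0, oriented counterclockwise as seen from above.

Let S be the flat disk x^2 + y^2 ≤ 36 in the plane z = 0, with upward unit normal n̂ = ẑ. By Stokes' theorem,

    ∮_C F · dr = ∬_S (∇ × F) · n̂ dS = ∬_D (curl F)_z dA,

where D is the disk x^2 + y^2 ≤ 36.

Compute the curl of F = (-6y^3 - 6y, 6x^3 + 6x, 0):
    (∇ × F)_x = ∂F_z/∂y - ∂F_y/∂z = 0,
    (∇ × F)_y = ∂F_x/∂z - ∂F_z/∂x = 0,
    (∇ × F)_z = ∂F_y/∂x - ∂F_x/∂y = 18x^2 + 18y^2 + 12.

On z = 0, (curl F)_z = 18x^2 + 18y^2 + 12.

Convert to polar (x = r cos θ, y = r sin θ, dA = r dr dθ); the integrand becomes 18r^2 + 12, so

    ∬_D (curl F)_z dA = ∫_0^{2π} ∫_0^{6} (18r^2 + 12) · r dr dθ.

Inner (r from 0 to 6): 6048.
Outer (θ from 0 to 2π): 12096π.

Therefore ∮_C F · dr = 12096π.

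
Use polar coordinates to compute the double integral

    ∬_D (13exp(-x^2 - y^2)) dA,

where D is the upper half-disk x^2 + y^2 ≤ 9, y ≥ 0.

The region D is 0 ≤ r ≤ 3, 0 ≤ θ ≤ π in polar coordinates, where x = r cos(θ), y = r sin(θ), and dA = r dr dθ.

Under the substitution, the integrand becomes 13exp(-r^2), so

    ∬_D (13exp(-x^2 - y^2)) dA = ∫_{0}^{π} ∫_{0}^{3} (13exp(-r^2)) · r dr dθ.

Inner integral (in r): ∫_{0}^{3} (13exp(-r^2)) · r dr = 13/2 - 13exp(-9)/2.

Outer integral (in θ): ∫_{0}^{π} (13/2 - 13exp(-9)/2) dθ = -13π (1 - exp(9))exp(-9)/2.

Therefore ∬_D (13exp(-x^2 - y^2)) dA = -13π (1 - exp(9))exp(-9)/2.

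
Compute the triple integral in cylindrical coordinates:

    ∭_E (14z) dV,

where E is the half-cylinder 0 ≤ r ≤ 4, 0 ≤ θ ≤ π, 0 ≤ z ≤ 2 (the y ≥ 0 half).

In cylindrical coordinates, x = r cos(θ), y = r sin(θ), z = z, and dV = r dr dθ dz.

The integrand becomes 14z, so

    ∭_E (14z) dV = ∫_{0}^{π} ∫_{0}^{4} ∫_{0}^{2} (14z) · r dz dr dθ.

Inner (z): 28r.
Middle (r from 0 to 4): 224.
Outer (θ): 224π.

Therefore the triple integral equals 224π.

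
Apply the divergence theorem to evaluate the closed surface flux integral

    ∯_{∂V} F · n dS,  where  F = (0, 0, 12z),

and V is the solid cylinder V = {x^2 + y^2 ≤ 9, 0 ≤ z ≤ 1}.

By the divergence theorem,

    ∯_{∂V} F · n dS = ∭_V (∇ · F) dV.

Compute the divergence:
    ∇ · F = ∂F_x/∂x + ∂F_y/∂y + ∂F_z/∂z = 0 + 0 + 12 = 12.

In cylindrical coordinates, x = r cos(θ), y = r sin(θ), z = z, dV = r dr dθ dz, with 0 ≤ r ≤ 3, 0 ≤ θ ≤ 2π, 0 ≤ z ≤ 1.

The integrand, after substitution and multiplying by the volume element, becomes (12) · r, so

    ∭_V (∇·F) dV = ∫_0^{2π} ∫_0^{3} ∫_0^{1} (12) · r dz dr dθ.

Inner (z from 0 to 1): 12r.
Middle (r from 0 to 3): 54.
Outer (θ from 0 to 2π): 108π.

Therefore ∯_{∂V} F · n dS = 108π.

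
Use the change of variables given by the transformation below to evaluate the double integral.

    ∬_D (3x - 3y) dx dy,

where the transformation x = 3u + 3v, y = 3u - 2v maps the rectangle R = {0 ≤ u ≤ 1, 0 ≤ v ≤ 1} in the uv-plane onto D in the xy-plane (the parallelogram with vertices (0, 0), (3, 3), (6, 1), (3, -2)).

Compute the Jacobian determinant of (x, y) with respect to (u, v):

    ∂(x,y)/∂(u,v) = | 3  3 | = (3)(-2) - (3)(3) = -15.
                   | 3  -2 |

Its absolute value is |J| = 15 (the area scaling factor).

Substituting x = 3u + 3v, y = 3u - 2v into the integrand,

    3x - 3y → 15v,

so the integral becomes

    ∬_R (15v) · |J| du dv = ∫_0^1 ∫_0^1 (225v) dv du.

Inner (v): 225/2.
Outer (u): 225/2.

Therefore ∬_D (3x - 3y) dx dy = 225/2.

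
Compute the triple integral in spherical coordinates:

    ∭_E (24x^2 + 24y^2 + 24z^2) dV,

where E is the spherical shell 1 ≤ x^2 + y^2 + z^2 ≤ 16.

In spherical coordinates, x = ρ sin(φ) cos(θ), y = ρ sin(φ) sin(θ), z = ρ cos(φ), and dV = ρ^2 sin(φ) dρ dφ dθ.

The integrand becomes 24ρ^2, so

    ∭_E (24x^2 + 24y^2 + 24z^2) dV = ∫_{0}^{2π} ∫_{0}^{π} ∫_{1}^{4} (24ρ^2) · ρ^2 sin(φ) dρ dφ dθ.

Inner (ρ): 24552sin(φ)/5.
Middle (φ): 49104/5.
Outer (θ): 98208π/5.

Therefore the triple integral equals 98208π/5.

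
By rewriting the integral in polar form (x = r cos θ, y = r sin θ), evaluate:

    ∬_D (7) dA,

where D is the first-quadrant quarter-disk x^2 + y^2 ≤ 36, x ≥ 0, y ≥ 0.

The region D is 0 ≤ r ≤ 6, 0 ≤ θ ≤ π/2 in polar coordinates, where x = r cos(θ), y = r sin(θ), and dA = r dr dθ.

Under the substitution, the integrand becomes 7, so

    ∬_D (7) dA = ∫_{0}^{π/2} ∫_{0}^{6} (7) · r dr dθ.

Inner integral (in r): ∫_{0}^{6} (7) · r dr = 126.

Outer integral (in θ): ∫_{0}^{π/2} (126) dθ = 63π.

Therefore ∬_D (7) dA = 63π.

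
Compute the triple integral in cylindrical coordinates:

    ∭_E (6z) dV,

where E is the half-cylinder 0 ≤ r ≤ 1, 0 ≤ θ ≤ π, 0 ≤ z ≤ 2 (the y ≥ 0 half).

In cylindrical coordinates, x = r cos(θ), y = r sin(θ), z = z, and dV = r dr dθ dz.

The integrand becomes 6z, so

    ∭_E (6z) dV = ∫_{0}^{π} ∫_{0}^{1} ∫_{0}^{2} (6z) · r dz dr dθ.

Inner (z): 12r.
Middle (r from 0 to 1): 6.
Outer (θ): 6π.

Therefore the triple integral equals 6π.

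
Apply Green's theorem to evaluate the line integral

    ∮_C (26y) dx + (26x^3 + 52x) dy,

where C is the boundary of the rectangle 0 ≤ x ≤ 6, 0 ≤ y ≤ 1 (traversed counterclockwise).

Green's theorem converts the closed line integral into a double integral over the enclosed region D:

    ∮_C P dx + Q dy = ∬_D (∂Q/∂x - ∂P/∂y) dA.

Here P = 26y, Q = 26x^3 + 52x, so

    ∂Q/∂x = 78x^2 + 52,    ∂P/∂y = 26,
    ∂Q/∂x - ∂P/∂y = 78x^2 + 26.

D is the region 0 ≤ x ≤ 6, 0 ≤ y ≤ 1. Evaluating the double integral:

    ∬_D (78x^2 + 26) dA = ∫_0^{6} ∫_0^{1} (78x^2 + 26) dy dx.

Inner (y from 0 to 1): 78x^2 + 26.
Outer (x from 0 to 6): 5772.

Therefore ∮_C P dx + Q dy = 5772.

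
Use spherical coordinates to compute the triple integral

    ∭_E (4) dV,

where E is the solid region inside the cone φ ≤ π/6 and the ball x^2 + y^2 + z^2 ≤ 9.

In spherical coordinates, x = ρ sin(φ) cos(θ), y = ρ sin(φ) sin(θ), z = ρ cos(φ), and dV = ρ^2 sin(φ) dρ dφ dθ.

The integrand becomes 4, so

    ∭_E (4) dV = ∫_{0}^{2π} ∫_{0}^{π/6} ∫_{0}^{3} (4) · ρ^2 sin(φ) dρ dφ dθ.

Inner (ρ): 36sin(φ).
Middle (φ): 36 - 18sqrt(3).
Outer (θ): 36π (2 - sqrt(3)).

Therefore the triple integral equals 36π (2 - sqrt(3)).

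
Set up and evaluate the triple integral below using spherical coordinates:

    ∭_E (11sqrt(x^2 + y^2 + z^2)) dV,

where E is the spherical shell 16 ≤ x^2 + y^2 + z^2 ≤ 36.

In spherical coordinates, x = ρ sin(φ) cos(θ), y = ρ sin(φ) sin(θ), z = ρ cos(φ), and dV = ρ^2 sin(φ) dρ dφ dθ.

The integrand becomes 11ρ, so

    ∭_E (11sqrt(x^2 + y^2 + z^2)) dV = ∫_{0}^{2π} ∫_{0}^{π} ∫_{4}^{6} (11ρ) · ρ^2 sin(φ) dρ dφ dθ.

Inner (ρ): 2860sin(φ).
Middle (φ): 5720.
Outer (θ): 11440π.

Therefore the triple integral equals 11440π.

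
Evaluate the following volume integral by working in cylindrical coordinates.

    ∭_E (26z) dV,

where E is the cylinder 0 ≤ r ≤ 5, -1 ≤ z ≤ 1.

In cylindrical coordinates, x = r cos(θ), y = r sin(θ), z = z, and dV = r dr dθ dz.

The integrand becomes 26z, so

    ∭_E (26z) dV = ∫_{0}^{2π} ∫_{0}^{5} ∫_{-1}^{1} (26z) · r dz dr dθ.

Inner (z): 0.
Middle (r from 0 to 5): 0.
Outer (θ): 0.

Therefore the triple integral equals 0.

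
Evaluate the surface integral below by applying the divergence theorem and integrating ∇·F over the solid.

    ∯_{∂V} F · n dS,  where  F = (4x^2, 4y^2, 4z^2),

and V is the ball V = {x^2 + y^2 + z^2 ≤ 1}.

By the divergence theorem,

    ∯_{∂V} F · n dS = ∭_V (∇ · F) dV.

Compute the divergence:
    ∇ · F = ∂F_x/∂x + ∂F_y/∂y + ∂F_z/∂z = 8x + 8y + 8z.

In spherical coordinates, x = ρ sin(φ) cos(θ), y = ρ sin(φ) sin(θ), z = ρ cos(φ), dV = ρ^2 sin(φ) dρ dφ dθ, with 0 ≤ ρ ≤ 1, 0 ≤ φ ≤ π, 0 ≤ θ ≤ 2π.

The integrand, after substitution and multiplying by the volume element, becomes (8ρ (sqrt(2)sin(φ)sin(θ + π/4) + cos(φ))) · ρ^2 sin(φ), so

    ∭_V (∇·F) dV = ∫_0^{2π} ∫_0^{π} ∫_0^{1} (8ρ (sqrt(2)sin(φ)sin(θ + π/4) + cos(φ))) · ρ^2 sin(φ) dρ dφ dθ.

Inner (ρ from 0 to 1): 2(sqrt(2)sin(φ)sin(θ + π/4) + cos(φ))sin(φ).
Middle (φ from 0 to π): sqrt(2)π sin(θ + π/4).
Outer (θ from 0 to 2π): 0.

Therefore ∯_{∂V} F · n dS = 0.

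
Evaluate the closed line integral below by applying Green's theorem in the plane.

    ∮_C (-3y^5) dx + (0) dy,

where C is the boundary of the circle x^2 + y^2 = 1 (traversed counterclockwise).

Green's theorem converts the closed line integral into a double integral over the enclosed region D:

    ∮_C P dx + Q dy = ∬_D (∂Q/∂x - ∂P/∂y) dA.

Here P = -3y^5, Q = 0, so

    ∂Q/∂x = 0,    ∂P/∂y = -15y^4,
    ∂Q/∂x - ∂P/∂y = 15y^4.

D is the region x^2 + y^2 ≤ 1. Evaluating the double integral:

In polar coordinates (x = r cos θ, y = r sin θ, dA = r dr dθ) the integrand becomes 15r^4sin(θ)^4, so

    ∬_D (15y^4) dA = ∫_0^{2π} ∫_0^{1} (15r^4sin(θ)^4) · r dr dθ.

Inner (r from 0 to 1): 5sin(θ)^4/2.
Outer (θ from 0 to 2π): 15π/8.

Therefore ∮_C P dx + Q dy = 15π/8.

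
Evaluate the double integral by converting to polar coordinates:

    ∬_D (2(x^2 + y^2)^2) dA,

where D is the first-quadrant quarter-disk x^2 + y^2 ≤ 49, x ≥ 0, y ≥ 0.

The region D is 0 ≤ r ≤ 7, 0 ≤ θ ≤ π/2 in polar coordinates, where x = r cos(θ), y = r sin(θ), and dA = r dr dθ.

Under the substitution, the integrand becomes 2r^4, so

    ∬_D (2(x^2 + y^2)^2) dA = ∫_{0}^{π/2} ∫_{0}^{7} (2r^4) · r dr dθ.

Inner integral (in r): ∫_{0}^{7} (2r^4) · r dr = 117649/3.

Outer integral (in θ): ∫_{0}^{π/2} (117649/3) dθ = 117649π/6.

Therefore ∬_D (2(x^2 + y^2)^2) dA = 117649π/6.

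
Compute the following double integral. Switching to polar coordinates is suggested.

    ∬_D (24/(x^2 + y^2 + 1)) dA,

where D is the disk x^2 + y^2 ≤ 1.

The region D is 0 ≤ r ≤ 1, 0 ≤ θ ≤ 2π in polar coordinates, where x = r cos(θ), y = r sin(θ), and dA = r dr dθ.

Under the substitution, the integrand becomes 24/(r^2 + 1), so

    ∬_D (24/(x^2 + y^2 + 1)) dA = ∫_{0}^{2π} ∫_{0}^{1} (24/(r^2 + 1)) · r dr dθ.

Inner integral (in r): ∫_{0}^{1} (24/(r^2 + 1)) · r dr = log(4096).

Outer integral (in θ): ∫_{0}^{2π} (log(4096)) dθ = 24π log(2).

Therefore ∬_D (24/(x^2 + y^2 + 1)) dA = 24π log(2).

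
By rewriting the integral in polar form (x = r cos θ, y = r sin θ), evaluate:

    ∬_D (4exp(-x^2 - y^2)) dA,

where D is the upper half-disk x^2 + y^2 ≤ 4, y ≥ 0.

The region D is 0 ≤ r ≤ 2, 0 ≤ θ ≤ π in polar coordinates, where x = r cos(θ), y = r sin(θ), and dA = r dr dθ.

Under the substitution, the integrand becomes 4exp(-r^2), so

    ∬_D (4exp(-x^2 - y^2)) dA = ∫_{0}^{π} ∫_{0}^{2} (4exp(-r^2)) · r dr dθ.

Inner integral (in r): ∫_{0}^{2} (4exp(-r^2)) · r dr = 2 - 2exp(-4).

Outer integral (in θ): ∫_{0}^{π} (2 - 2exp(-4)) dθ = -2π exp(-4) + 2π.

Therefore ∬_D (4exp(-x^2 - y^2)) dA = -2π exp(-4) + 2π.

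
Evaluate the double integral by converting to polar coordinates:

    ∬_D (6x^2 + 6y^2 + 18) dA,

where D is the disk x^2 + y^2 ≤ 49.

The region D is 0 ≤ r ≤ 7, 0 ≤ θ ≤ 2π in polar coordinates, where x = r cos(θ), y = r sin(θ), and dA = r dr dθ.

Under the substitution, the integrand becomes 6r^2 + 18, so

    ∬_D (6x^2 + 6y^2 + 18) dA = ∫_{0}^{2π} ∫_{0}^{7} (6r^2 + 18) · r dr dθ.

Inner integral (in r): ∫_{0}^{7} (6r^2 + 18) · r dr = 8085/2.

Outer integral (in θ): ∫_{0}^{2π} (8085/2) dθ = 8085π.

Therefore ∬_D (6x^2 + 6y^2 + 18) dA = 8085π.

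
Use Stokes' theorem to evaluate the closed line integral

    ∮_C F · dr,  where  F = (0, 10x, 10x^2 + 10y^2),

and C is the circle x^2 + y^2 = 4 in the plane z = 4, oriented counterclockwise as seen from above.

Let S be the flat disk x^2 + y^2 ≤ 4 in the plane z = 4, with upward unit normal n̂ = ẑ. By Stokes' theorem,

    ∮_C F · dr = ∬_S (∇ × F) · n̂ dS = ∬_D (curl F)_z dA,

where D is the disk x^2 + y^2 ≤ 4.

Compute the curl of F = (0, 10x, 10x^2 + 10y^2):
    (∇ × F)_x = ∂F_z/∂y - ∂F_y/∂z = 20y,
    (∇ × F)_y = ∂F_x/∂z - ∂F_z/∂x = -20x,
    (∇ × F)_z = ∂F_y/∂x - ∂F_x/∂y = 10.

On z = 4, (curl F)_z = 10.

Convert to polar (x = r cos θ, y = r sin θ, dA = r dr dθ); the integrand becomes 10, so

    ∬_D (curl F)_z dA = ∫_0^{2π} ∫_0^{2} (10) · r dr dθ.

Inner (r from 0 to 2): 20.
Outer (θ from 0 to 2π): 40π.

Therefore ∮_C F · dr = 40π.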